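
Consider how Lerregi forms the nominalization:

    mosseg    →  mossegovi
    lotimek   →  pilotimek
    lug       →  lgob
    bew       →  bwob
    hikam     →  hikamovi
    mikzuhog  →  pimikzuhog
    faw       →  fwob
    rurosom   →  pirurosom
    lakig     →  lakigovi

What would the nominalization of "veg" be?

"veg" has 1 vowel. The stems with 1 vowel (faw → fwob, lug → lgob, bew → bwob) delete the last vowel and add -ob.
So veg → vgob.

vgob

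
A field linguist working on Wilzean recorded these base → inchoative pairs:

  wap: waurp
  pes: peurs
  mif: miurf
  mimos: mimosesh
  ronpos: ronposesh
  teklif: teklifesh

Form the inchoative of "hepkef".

hepkefesh

"hepkef" has 2 vowels. The stems with 2 vowels (mimos → mimosesh, ronpos → ronposesh, teklif → teklifesh) add -esh.
So hepkef → hepkefesh.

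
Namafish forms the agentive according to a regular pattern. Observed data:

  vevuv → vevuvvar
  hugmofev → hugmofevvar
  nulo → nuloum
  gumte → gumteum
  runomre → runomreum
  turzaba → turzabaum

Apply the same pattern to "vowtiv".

hugmofev and gumte both have last vowel 'e' yet inflect differently (hugmofevvar, gumteum), so the last vowel is not what conditions the rule; whether the stem ends in a vowel or a consonant is.
"vowtiv" ends in a consonant. The stems ending in a consonant (vevuv → vevuvvar, hugmofev → hugmofevvar) double the final consonant and add -ar.
So vowtiv → vowtivvar.

vowtivvar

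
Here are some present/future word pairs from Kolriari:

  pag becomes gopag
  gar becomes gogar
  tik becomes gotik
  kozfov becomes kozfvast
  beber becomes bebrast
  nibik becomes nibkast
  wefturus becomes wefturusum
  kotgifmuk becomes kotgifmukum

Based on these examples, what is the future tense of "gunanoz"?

gar and beber both end in -r yet inflect differently (gogar, bebrast), so the final letter is not what conditions the rule; the number of vowels is.
"gunanoz" has 3 vowels. The stems with 3 vowels (wefturus → wefturusum, kotgifmuk → kotgifmukum) add -um.
So gunanoz → gunanozum.

gunanozum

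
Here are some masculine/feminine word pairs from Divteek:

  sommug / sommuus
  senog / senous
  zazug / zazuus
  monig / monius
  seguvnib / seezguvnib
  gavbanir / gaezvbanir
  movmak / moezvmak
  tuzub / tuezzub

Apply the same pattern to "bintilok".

biezntilok

monig and seguvnib both have last vowel 'i' yet inflect differently (monius, seezguvnib), so the last vowel is not what conditions the rule; the final letter is.
"bintilok" ends in -k. The one such stem in the data (movmak → moezvmak) inserts -ez- after the first vowel (as do seguvnib, gavbanir), so the same rule applies.
The other pattern: stems ending in -g drop the final letter and add -us.
So bintilok → biezntilok.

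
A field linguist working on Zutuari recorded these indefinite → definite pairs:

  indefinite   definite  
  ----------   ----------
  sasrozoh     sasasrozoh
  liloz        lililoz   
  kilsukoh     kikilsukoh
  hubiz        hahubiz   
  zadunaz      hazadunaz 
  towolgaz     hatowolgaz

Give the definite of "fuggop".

liloz and hubiz both end in -z yet inflect differently (lililoz, hahubiz), so the final letter is not what conditions the rule; the last vowel is.
"fuggop" has last vowel 'o'. The stems whose last vowel is 'o' (sasrozoh → sasasrozoh, liloz → lililoz, kilsukoh → kikilsukoh) repeat the first consonant+vowel as a prefix.
So fuggop → fufuggop.

fufuggop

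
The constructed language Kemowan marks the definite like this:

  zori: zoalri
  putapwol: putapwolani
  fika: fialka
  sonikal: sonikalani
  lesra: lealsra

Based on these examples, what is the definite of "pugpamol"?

pugpamolani

"pugpamol" ends in -l. The stems ending in -l (putapwol → putapwolani, sonikal → sonikalani) add -ani.
The other pattern: stems ending in -a or -i insert -al- after the first vowel.
So pugpamol → pugpamolani.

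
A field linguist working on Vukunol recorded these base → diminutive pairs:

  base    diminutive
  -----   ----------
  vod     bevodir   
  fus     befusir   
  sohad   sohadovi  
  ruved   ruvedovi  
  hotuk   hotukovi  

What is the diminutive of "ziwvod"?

ziwvodovi

vod and sohad both end in -d yet inflect differently (bevodir, sohadovi), so the final letter is not what conditions the rule; the number of vowels is.
"ziwvod" has 2 vowels. The stems with 2 vowels (sohad → sohadovi, ruved → ruvedovi, hotuk → hotukovi) add -ovi.
The other pattern: stems with 1 vowel add be- … -ir around the stem.
So ziwvod → ziwvodovi.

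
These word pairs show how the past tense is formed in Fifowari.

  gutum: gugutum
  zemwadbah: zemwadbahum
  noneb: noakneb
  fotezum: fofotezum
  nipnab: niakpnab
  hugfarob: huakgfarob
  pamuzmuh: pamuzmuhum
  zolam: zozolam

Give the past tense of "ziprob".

ziakprob

nipnab and zemwadbah both have last vowel 'a' yet inflect differently (niakpnab, zemwadbahum), so the last vowel is not what conditions the rule; the final letter is.
"ziprob" ends in -b. The stems ending in -b (noneb → noakneb, nipnab → niakpnab, hugfarob → huakgfarob) insert -ak- after the first vowel.
The other patterns: stems ending in -h add -um; stems ending in -m repeat the first consonant+vowel as a prefix.
So ziprob → ziakprob.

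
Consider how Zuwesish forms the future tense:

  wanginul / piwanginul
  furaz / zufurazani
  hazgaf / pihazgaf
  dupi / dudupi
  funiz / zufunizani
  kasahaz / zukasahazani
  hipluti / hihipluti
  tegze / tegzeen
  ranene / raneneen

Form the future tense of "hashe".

hazgaf and kasahaz both have last vowel 'a' yet inflect differently (pihazgaf, zukasahazani), so the last vowel is not what conditions the rule; the final letter is.
"hashe" ends in -e. The stems ending in -e (ranene → raneneen, tegze → tegzeen) add -en.
The other patterns: stems ending in -f or -l add the prefix pi-; stems ending in -z add zu- … -ani around the stem; stems ending in -i repeat the first consonant+vowel as a prefix.
So hashe → hasheen.

hasheen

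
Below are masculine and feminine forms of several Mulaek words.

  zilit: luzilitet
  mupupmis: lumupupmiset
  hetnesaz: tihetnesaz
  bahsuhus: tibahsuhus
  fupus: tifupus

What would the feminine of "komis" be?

"komis" has last vowel 'i'. The stems whose last vowel is 'i' (zilit → luzilitet, mupupmis → lumupupmiset) add lu- … -et around the stem.
The other pattern: stems whose last vowel is 'a' or 'u' add the prefix ti-.
So komis → lukomiset.

lukomiset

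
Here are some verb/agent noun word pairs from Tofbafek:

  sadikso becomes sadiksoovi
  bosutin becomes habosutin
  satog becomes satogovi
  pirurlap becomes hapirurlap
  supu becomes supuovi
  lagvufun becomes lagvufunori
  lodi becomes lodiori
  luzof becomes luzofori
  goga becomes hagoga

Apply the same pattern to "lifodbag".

lifodbagori

lagvufun and bosutin both end in -n yet inflect differently (lagvufunori, habosutin), so the final letter is not what conditions the rule; the first letter is.
"lifodbag" begins with l-. The stems beginning with l- (lagvufun → lagvufunori, luzof → luzofori, lodi → lodiori) add -ori.
The other patterns: stems beginning with s- add -ovi; stems beginning with b-, g- or p- add the prefix ha-.
So lifodbag → lifodbagori.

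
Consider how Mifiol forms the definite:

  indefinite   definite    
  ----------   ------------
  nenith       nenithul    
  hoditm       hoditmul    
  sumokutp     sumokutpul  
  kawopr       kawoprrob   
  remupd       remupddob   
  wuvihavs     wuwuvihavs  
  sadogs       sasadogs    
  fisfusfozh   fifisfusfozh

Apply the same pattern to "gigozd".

nenith and fisfusfozh both end in -h yet inflect differently (nenithul, fifisfusfozh), so the final letter is not what conditions the rule; the second-to-last letter is.
"gigozd" has second-to-last letter 'z'. The one such stem in the data (fisfusfozh → fifisfusfozh) repeats the first consonant+vowel as a prefix (as do wuvihavs, sadogs), so the same rule applies.
The other patterns: stems whose second-to-last letter is 't' add -ul; stems whose second-to-last letter is 'p' double the final consonant and add -ob.
So gigozd → gigigozd.

gigigozd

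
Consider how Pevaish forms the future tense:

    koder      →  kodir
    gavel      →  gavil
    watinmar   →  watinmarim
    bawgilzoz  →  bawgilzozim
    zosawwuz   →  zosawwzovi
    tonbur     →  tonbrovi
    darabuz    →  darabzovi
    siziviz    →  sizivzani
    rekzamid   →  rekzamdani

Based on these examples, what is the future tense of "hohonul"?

hohonlovi

koder and watinmar both end in -r yet inflect differently (kodir, watinmarim), so the final letter is not what conditions the rule; the last vowel is.
"hohonul" has last vowel 'u'. The stems whose last vowel is 'u' (zosawwuz → zosawwzovi, tonbur → tonbrovi, darabuz → darabzovi) delete the last vowel and add -ovi.
So hohonul → hohonlovi.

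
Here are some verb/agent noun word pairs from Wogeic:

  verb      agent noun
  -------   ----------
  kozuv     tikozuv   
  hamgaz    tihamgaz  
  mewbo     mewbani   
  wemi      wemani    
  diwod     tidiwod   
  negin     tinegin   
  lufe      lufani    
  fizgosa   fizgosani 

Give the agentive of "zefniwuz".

tizefniwuz

diwod and mewbo both have last vowel 'o' yet inflect differently (tidiwod, mewbani), so the last vowel is not what conditions the rule; whether the stem ends in a vowel or a consonant is.
"zefniwuz" ends in a consonant. The stems ending in a consonant (kozuv → tikozuv, hamgaz → tihamgaz, diwod → tidiwod) add the prefix ti-.
So zefniwuz → tizefniwuz.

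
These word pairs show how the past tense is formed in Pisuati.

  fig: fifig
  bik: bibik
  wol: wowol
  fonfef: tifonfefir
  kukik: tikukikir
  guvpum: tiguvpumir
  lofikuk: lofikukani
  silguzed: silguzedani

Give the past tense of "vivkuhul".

vivkuhulani

"vivkuhul" has 3 vowels. The stems with 3 vowels (lofikuk → lofikukani, silguzed → silguzedani) add -ani.
The other patterns: stems with 1 vowel repeat the first consonant+vowel as a prefix; stems with 2 vowels add ti- … -ir around the stem.
So vivkuhul → vivkuhulani.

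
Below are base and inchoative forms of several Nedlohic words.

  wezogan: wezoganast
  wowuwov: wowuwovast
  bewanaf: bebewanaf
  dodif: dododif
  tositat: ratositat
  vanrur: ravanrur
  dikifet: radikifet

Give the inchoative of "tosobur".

"tosobur" ends in -r. The one such stem in the data (vanrur → ravanrur) adds the prefix ra-, so the same rule applies.
The other patterns: stems ending in -n or -v add -ast; stems ending in -f repeat the first consonant+vowel as a prefix.
So tosobur → ratosobur.

ratosobur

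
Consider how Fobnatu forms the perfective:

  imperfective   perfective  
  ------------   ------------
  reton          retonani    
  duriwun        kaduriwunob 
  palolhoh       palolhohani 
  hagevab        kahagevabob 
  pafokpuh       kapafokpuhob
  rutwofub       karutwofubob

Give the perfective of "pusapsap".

duriwun and reton both end in -n yet inflect differently (kaduriwunob, retonani), so the final letter is not what conditions the rule; the last vowel is.
"pusapsap" has last vowel 'a'. The one such stem in the data (hagevab → kahagevabob) adds ka- … -ob around the stem, so the same rule applies.
So pusapsap → kapusapsapob.

kapusapsapob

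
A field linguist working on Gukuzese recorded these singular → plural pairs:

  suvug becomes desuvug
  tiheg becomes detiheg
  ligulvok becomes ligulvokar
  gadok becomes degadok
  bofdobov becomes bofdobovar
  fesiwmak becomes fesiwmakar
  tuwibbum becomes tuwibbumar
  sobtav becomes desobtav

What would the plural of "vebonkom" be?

bofdobov and sobtav both end in -v yet inflect differently (bofdobovar, desobtav), so the final letter is not what conditions the rule; the number of vowels is.
"vebonkom" has 3 vowels. The stems with 3 vowels (ligulvok → ligulvokar, fesiwmak → fesiwmakar, tuwibbum → tuwibbumar) add -ar.
The other pattern: stems with 2 vowels add the prefix de-.
So vebonkom → vebonkomar.

vebonkomar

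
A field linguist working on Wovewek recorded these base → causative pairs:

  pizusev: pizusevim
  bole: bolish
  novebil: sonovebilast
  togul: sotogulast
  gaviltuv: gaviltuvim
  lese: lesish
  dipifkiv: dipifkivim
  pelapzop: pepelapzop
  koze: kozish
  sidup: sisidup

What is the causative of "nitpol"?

sonitpolast

togul and gaviltuv both have last vowel 'u' yet inflect differently (sotogulast, gaviltuvim), so the last vowel is not what conditions the rule; the final letter is.
"nitpol" ends in -l. The stems ending in -l (togul → sotogulast, novebil → sonovebilast) add so- … -ast around the stem.
The other patterns: stems ending in -e drop the final letter and add -ish; stems ending in -v add -im; stems ending in -p repeat the first consonant+vowel as a prefix.
So nitpol → sonitpolast.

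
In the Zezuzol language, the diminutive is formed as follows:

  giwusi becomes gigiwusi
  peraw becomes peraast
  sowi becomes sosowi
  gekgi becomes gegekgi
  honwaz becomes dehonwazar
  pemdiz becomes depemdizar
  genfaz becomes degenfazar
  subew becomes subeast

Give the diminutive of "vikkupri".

vivikkupri

"vikkupri" ends in -i. The stems ending in -i (sowi → sosowi, gekgi → gegekgi, giwusi → gigiwusi) repeat the first consonant+vowel as a prefix.
The other patterns: stems ending in -z add de- … -ar around the stem; stems ending in -w drop the final letter and add -ast.
So vikkupri → vivikkupri.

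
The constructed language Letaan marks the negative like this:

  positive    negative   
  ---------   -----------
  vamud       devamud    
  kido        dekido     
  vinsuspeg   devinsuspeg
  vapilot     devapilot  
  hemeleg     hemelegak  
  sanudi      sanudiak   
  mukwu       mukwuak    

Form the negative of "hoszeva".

hoszevaak

"hoszeva" begins with h-. The one such stem in the data (hemeleg → hemelegak) adds -ak, so the same rule applies.
The other pattern: stems beginning with k- or v- add the prefix de-.
So hoszeva → hoszevaak.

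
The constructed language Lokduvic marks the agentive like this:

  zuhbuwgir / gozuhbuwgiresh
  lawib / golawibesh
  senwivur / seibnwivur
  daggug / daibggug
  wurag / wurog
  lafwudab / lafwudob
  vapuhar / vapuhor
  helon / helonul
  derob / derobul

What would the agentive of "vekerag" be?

"vekerag" has last vowel 'a'. The stems whose last vowel is 'a' (wurag → wurog, lafwudab → lafwudob, vapuhar → vapuhor) change the last vowel to 'o'.
The other patterns: stems whose last vowel is 'i' add go- … -esh around the stem; stems whose last vowel is 'u' insert -ib- after the first vowel; stems whose last vowel is 'o' add -ul.
So vekerag → vekerog.

vekerog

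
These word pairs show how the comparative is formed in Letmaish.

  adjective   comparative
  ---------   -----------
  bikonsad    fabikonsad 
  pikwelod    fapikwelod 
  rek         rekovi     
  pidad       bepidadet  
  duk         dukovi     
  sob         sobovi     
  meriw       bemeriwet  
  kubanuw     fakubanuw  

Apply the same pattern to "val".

valovi

"val" has 1 vowel. The stems with 1 vowel (rek → rekovi, sob → sobovi, duk → dukovi) add -ovi.
So val → valovi.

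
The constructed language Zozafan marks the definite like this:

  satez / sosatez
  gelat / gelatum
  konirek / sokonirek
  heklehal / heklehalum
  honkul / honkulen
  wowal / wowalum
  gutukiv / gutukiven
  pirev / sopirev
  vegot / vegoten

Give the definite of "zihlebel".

wowal and honkul both end in -l yet inflect differently (wowalum, honkulen), so the final letter is not what conditions the rule; the last vowel is.
"zihlebel" has last vowel 'e'. The stems whose last vowel is 'e' (pirev → sopirev, satez → sosatez, konirek → sokonirek) add the prefix so-.
So zihlebel → sozihlebel.

sozihlebel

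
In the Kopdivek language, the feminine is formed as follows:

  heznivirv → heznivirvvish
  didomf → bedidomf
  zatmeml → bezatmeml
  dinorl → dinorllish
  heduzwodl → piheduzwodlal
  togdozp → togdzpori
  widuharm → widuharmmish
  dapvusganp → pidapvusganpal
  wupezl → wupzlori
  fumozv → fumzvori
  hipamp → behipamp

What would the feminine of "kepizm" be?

kepzmori

fumozv and heznivirv both end in -v yet inflect differently (fumzvori, heznivirvvish), so the final letter is not what conditions the rule; the second-to-last letter is.
"kepizm" has second-to-last letter 'z'. The stems whose second-to-last letter is 'z' (fumozv → fumzvori, wupezl → wupzlori, togdozp → togdzpori) delete the last vowel and add -ori.
The other patterns: stems whose second-to-last letter is 'r' double the final consonant and add -ish; stems whose second-to-last letter is 'm' add the prefix be-; stems whose second-to-last letter is 'd' or 'n' add pi- … -al around the stem.
So kepizm → kepzmori.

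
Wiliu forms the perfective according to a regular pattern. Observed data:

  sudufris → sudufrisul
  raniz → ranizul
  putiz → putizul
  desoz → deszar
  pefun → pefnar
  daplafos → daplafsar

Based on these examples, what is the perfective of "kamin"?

raniz and desoz both end in -z yet inflect differently (ranizul, deszar), so the final letter is not what conditions the rule; the last vowel is.
"kamin" has last vowel 'i'. The stems whose last vowel is 'i' (sudufris → sudufrisul, raniz → ranizul, putiz → putizul) add -ul.
The other pattern: stems whose last vowel is 'o' or 'u' delete the last vowel and add -ar.
So kamin → kaminul.

kaminul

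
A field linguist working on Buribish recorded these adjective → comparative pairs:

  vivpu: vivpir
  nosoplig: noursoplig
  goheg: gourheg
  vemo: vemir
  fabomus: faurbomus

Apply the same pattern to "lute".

lutir

fabomus and vivpu both have last vowel 'u' yet inflect differently (faurbomus, vivpir), so the last vowel is not what conditions the rule; whether the stem ends in a vowel or a consonant is.
"lute" ends in a vowel. The stems ending in a vowel (vivpu → vivpir, vemo → vemir) drop the final letter and add -ir.
So lute → lutir.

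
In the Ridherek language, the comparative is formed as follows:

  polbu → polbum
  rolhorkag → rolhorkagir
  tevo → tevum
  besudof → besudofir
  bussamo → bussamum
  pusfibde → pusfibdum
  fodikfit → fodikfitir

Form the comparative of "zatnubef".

zatnubefir

bussamo and besudof both have last vowel 'o' yet inflect differently (bussamum, besudofir), so the last vowel is not what conditions the rule; whether the stem ends in a vowel or a consonant is.
"zatnubef" ends in a consonant. The stems ending in a consonant (besudof → besudofir, rolhorkag → rolhorkagir, fodikfit → fodikfitir) add -ir.
The other pattern: stems ending in a vowel drop the final letter and add -um.
So zatnubef → zatnubefir.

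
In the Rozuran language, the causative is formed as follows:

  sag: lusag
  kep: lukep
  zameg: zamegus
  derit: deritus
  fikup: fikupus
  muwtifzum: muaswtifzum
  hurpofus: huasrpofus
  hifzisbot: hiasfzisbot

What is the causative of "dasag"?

dasagus

"dasag" has 2 vowels. The stems with 2 vowels (zameg → zamegus, derit → deritus, fikup → fikupus) add -us.
The other patterns: stems with 1 vowel add the prefix lu-; stems with 3 vowels insert -as- after the first vowel.
So dasag → dasagus.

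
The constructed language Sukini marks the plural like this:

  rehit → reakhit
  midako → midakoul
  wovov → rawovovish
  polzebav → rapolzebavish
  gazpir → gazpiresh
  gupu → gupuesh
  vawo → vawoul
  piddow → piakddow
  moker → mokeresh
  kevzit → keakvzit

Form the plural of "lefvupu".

lefvupuesh

wovov and midako both have last vowel 'o' yet inflect differently (rawovovish, midakoul), so the last vowel is not what conditions the rule; the final letter is.
"lefvupu" ends in -u. The one such stem in the data (gupu → gupuesh) adds -esh, so the same rule applies.
So lefvupu → lefvupuesh.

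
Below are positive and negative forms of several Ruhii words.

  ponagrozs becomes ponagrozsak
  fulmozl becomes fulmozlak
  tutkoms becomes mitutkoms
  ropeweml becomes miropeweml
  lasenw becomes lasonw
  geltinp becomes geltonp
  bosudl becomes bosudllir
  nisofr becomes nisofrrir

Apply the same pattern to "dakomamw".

ponagrozs and tutkoms both end in -s yet inflect differently (ponagrozsak, mitutkoms), so the final letter is not what conditions the rule; the second-to-last letter is.
"dakomamw" has second-to-last letter 'm'. The stems whose second-to-last letter is 'm' (tutkoms → mitutkoms, ropeweml → miropeweml) add the prefix mi-.
The other patterns: stems whose second-to-last letter is 'z' add -ak; stems whose second-to-last letter is 'n' change the last vowel to 'o'; stems whose second-to-last letter is 'd' or 'f' double the final consonant and add -ir.
So dakomamw → midakomamw.

midakomamw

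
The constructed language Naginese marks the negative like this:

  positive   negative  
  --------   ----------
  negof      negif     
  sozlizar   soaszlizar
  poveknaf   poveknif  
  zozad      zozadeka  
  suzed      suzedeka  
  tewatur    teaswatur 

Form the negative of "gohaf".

gohif

"gohaf" ends in -f. The stems ending in -f (poveknaf → poveknif, negof → negif) change the last vowel to 'i'.
The other patterns: stems ending in -d add -eka; stems ending in -r insert -as- after the first vowel.
So gohaf → gohif.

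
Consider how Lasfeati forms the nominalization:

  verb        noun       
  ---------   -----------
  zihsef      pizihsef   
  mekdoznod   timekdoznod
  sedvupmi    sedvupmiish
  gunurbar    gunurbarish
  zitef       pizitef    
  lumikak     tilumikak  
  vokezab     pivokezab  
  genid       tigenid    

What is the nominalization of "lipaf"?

gunurbar and lumikak both have last vowel 'a' yet inflect differently (gunurbarish, tilumikak), so the last vowel is not what conditions the rule; the final letter is.
"lipaf" ends in -f. The stems ending in -f (zitef → pizitef, zihsef → pizihsef) add the prefix pi-.
The other patterns: stems ending in -i or -r add -ish; stems ending in -d or -k add the prefix ti-.
So lipaf → pilipaf.

pilipaf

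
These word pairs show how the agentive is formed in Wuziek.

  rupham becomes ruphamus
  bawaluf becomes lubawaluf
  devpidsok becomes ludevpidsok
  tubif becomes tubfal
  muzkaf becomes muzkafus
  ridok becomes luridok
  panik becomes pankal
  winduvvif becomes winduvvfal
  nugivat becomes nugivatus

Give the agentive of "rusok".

lurusok

"rusok" has last vowel 'o'. The stems whose last vowel is 'o' (devpidsok → ludevpidsok, ridok → luridok) add the prefix lu-.
The other patterns: stems whose last vowel is 'i' delete the last vowel and add -al; stems whose last vowel is 'a' add -us.
So rusok → lurusok.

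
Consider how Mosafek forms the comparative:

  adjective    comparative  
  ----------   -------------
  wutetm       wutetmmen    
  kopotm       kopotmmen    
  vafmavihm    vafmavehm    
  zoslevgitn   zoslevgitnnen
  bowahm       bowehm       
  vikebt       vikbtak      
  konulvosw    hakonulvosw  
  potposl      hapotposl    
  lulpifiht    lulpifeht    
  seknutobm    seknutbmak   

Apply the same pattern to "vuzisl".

havuzisl

"vuzisl" has second-to-last letter 's'. The stems whose second-to-last letter is 's' (potposl → hapotposl, konulvosw → hakonulvosw) add the prefix ha-.
The other patterns: stems whose second-to-last letter is 'h' change the last vowel to 'e'; stems whose second-to-last letter is 't' double the final consonant and add -en; stems whose second-to-last letter is 'b' delete the last vowel and add -ak.
So vuzisl → havuzisl.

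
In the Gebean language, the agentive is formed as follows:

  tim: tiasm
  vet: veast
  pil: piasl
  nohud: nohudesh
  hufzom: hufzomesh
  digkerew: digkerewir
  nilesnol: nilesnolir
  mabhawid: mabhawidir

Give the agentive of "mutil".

"mutil" has 2 vowels. The stems with 2 vowels (nohud → nohudesh, hufzom → hufzomesh) add -esh.
So mutil → mutilesh.

mutilesh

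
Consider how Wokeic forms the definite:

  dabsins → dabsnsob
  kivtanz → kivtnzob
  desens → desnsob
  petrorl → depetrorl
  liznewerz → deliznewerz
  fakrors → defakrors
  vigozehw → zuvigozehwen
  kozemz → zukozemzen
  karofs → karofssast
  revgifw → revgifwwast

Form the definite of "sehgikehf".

kivtanz and liznewerz both end in -z yet inflect differently (kivtnzob, deliznewerz), so the final letter is not what conditions the rule; the second-to-last letter is.
"sehgikehf" has second-to-last letter 'h'. The one such stem in the data (vigozehw → zuvigozehwen) adds zu- … -en around the stem, so the same rule applies.
The other patterns: stems whose second-to-last letter is 'n' delete the last vowel and add -ob; stems whose second-to-last letter is 'r' add the prefix de-; stems whose second-to-last letter is 'f' double the final consonant and add -ast.
So sehgikehf → zusehgikehfen.

zusehgikehfen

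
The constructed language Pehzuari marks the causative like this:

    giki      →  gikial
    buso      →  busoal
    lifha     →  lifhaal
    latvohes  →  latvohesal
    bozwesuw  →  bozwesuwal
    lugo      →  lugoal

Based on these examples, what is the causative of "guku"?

Every pair shown (giki → gikial, buso → busoal, lifha → lifhaal, …) follows the same rule: add -al.
So guku → gukual.

gukual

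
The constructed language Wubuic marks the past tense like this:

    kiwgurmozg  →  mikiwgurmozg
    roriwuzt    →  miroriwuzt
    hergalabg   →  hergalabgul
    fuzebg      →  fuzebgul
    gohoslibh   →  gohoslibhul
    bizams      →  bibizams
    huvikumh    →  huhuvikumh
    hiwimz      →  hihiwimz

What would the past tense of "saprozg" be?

misaprozg

"saprozg" has second-to-last letter 'z'. The stems whose second-to-last letter is 'z' (kiwgurmozg → mikiwgurmozg, roriwuzt → miroriwuzt) add the prefix mi-.
So saprozg → misaprozg.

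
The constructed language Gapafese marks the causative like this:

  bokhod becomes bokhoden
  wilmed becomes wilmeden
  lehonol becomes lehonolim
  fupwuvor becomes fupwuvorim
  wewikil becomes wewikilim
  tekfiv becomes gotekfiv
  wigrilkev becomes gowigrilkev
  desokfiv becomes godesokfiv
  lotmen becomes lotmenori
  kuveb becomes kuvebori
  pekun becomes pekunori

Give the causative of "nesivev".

bokhod and lehonol both have last vowel 'o' yet inflect differently (bokhoden, lehonolim), so the last vowel is not what conditions the rule; the final letter is.
"nesivev" ends in -v. The stems ending in -v (tekfiv → gotekfiv, wigrilkev → gowigrilkev, desokfiv → godesokfiv) add the prefix go-.
So nesivev → gonesivev.

gonesivev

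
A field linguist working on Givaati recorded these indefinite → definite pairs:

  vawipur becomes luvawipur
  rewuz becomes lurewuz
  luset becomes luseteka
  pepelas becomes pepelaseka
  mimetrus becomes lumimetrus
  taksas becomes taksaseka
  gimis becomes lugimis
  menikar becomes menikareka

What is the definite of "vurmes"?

menikar and vawipur both end in -r yet inflect differently (menikareka, luvawipur), so the final letter is not what conditions the rule; the last vowel is.
"vurmes" has last vowel 'e'. The one such stem in the data (luset → luseteka) adds -eka, so the same rule applies.
So vurmes → vurmeseka.

vurmeseka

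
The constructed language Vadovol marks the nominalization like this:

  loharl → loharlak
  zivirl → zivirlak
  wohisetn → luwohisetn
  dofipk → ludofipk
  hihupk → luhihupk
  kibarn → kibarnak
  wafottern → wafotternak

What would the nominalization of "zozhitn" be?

kibarn and wohisetn both end in -n yet inflect differently (kibarnak, luwohisetn), so the final letter is not what conditions the rule; the second-to-last letter is.
"zozhitn" has second-to-last letter 't'. The one such stem in the data (wohisetn → luwohisetn) adds the prefix lu-, so the same rule applies.
The other pattern: stems whose second-to-last letter is 'r' add -ak.
So zozhitn → luzozhitn.

luzozhitn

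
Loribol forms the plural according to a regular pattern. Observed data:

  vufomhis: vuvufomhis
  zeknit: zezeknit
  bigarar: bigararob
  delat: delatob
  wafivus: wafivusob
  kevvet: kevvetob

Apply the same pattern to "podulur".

zeknit and delat both end in -t yet inflect differently (zezeknit, delatob), so the final letter is not what conditions the rule; the last vowel is.
"podulur" has last vowel 'u'. The one such stem in the data (wafivus → wafivusob) adds -ob, so the same rule applies.
The other pattern: stems whose last vowel is 'i' repeat the first consonant+vowel as a prefix.
So podulur → podulurob.

podulurob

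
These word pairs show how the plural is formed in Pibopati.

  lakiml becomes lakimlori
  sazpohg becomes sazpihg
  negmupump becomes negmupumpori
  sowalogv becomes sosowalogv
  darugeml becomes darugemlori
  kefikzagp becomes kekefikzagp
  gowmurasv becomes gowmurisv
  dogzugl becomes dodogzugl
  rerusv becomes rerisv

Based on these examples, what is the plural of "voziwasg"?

voziwisg

"voziwasg" has second-to-last letter 's'. The stems whose second-to-last letter is 's' (rerusv → rerisv, gowmurasv → gowmurisv) change the last vowel to 'i'.
So voziwasg → voziwisg.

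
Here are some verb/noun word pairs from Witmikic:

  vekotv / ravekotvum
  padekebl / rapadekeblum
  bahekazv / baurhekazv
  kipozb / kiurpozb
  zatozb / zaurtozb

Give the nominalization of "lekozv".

leurkozv

bahekazv and vekotv both end in -v yet inflect differently (baurhekazv, ravekotvum), so the final letter is not what conditions the rule; the second-to-last letter is.
"lekozv" has second-to-last letter 'z'. The stems whose second-to-last letter is 'z' (kipozb → kiurpozb, zatozb → zaurtozb, bahekazv → baurhekazv) insert -ur- after the first vowel.
The other pattern: stems whose second-to-last letter is 'b' or 't' add ra- … -um around the stem.
So lekozv → leurkozv.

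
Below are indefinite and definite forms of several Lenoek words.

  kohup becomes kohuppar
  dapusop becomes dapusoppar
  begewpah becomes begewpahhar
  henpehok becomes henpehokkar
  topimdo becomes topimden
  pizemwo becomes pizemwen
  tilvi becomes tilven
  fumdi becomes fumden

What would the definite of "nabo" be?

dapusop and topimdo both have last vowel 'o' yet inflect differently (dapusoppar, topimden), so the last vowel is not what conditions the rule; whether the stem ends in a vowel or a consonant is.
"nabo" ends in a vowel. The stems ending in a vowel (topimdo → topimden, pizemwo → pizemwen, tilvi → tilven) drop the final letter and add -en.
The other pattern: stems ending in a consonant double the final consonant and add -ar.
So nabo → naben.

naben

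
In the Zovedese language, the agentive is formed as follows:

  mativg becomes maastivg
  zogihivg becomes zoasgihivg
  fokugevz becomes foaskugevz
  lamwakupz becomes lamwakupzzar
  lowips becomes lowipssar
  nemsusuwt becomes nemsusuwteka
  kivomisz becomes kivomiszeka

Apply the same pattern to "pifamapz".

"pifamapz" has second-to-last letter 'p'. The stems whose second-to-last letter is 'p' (lamwakupz → lamwakupzzar, lowips → lowipssar) double the final consonant and add -ar.
The other patterns: stems whose second-to-last letter is 'v' insert -as- after the first vowel; stems whose second-to-last letter is 's' or 'w' add -eka.
So pifamapz → pifamapzzar.

pifamapzzar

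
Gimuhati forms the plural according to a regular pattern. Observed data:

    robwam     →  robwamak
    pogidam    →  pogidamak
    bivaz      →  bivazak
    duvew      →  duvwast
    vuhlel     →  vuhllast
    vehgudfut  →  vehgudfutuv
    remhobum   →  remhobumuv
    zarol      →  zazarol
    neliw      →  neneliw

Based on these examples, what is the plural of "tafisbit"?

tatafisbit

"tafisbit" has last vowel 'i'. The one such stem in the data (neliw → neneliw) repeats the first consonant+vowel as a prefix (as does zarol), so the same rule applies.
So tafisbit → tatafisbit.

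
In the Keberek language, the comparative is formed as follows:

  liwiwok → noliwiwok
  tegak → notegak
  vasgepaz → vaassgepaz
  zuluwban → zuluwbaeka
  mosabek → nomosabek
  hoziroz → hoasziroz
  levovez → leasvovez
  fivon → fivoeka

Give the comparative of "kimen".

kimeeka

zuluwban and vasgepaz both have last vowel 'a' yet inflect differently (zuluwbaeka, vaassgepaz), so the last vowel is not what conditions the rule; the final letter is.
"kimen" ends in -n. The stems ending in -n (zuluwban → zuluwbaeka, fivon → fivoeka) drop the final letter and add -eka.
The other patterns: stems ending in -z insert -as- after the first vowel; stems ending in -k add the prefix no-.
So kimen → kimeeka.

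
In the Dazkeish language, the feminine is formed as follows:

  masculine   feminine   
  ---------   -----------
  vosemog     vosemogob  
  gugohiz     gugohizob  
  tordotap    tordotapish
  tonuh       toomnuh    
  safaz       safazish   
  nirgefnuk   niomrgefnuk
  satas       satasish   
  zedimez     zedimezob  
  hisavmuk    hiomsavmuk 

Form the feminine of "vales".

valesob

safaz and zedimez both end in -z yet inflect differently (safazish, zedimezob), so the final letter is not what conditions the rule; the last vowel is.
"vales" has last vowel 'e'. The one such stem in the data (zedimez → zedimezob) adds -ob, so the same rule applies.
So vales → valesob.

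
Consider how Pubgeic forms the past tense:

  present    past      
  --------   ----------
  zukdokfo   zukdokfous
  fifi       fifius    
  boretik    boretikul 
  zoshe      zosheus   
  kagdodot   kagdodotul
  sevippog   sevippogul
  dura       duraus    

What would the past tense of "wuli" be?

fifi and boretik both have last vowel 'i' yet inflect differently (fifius, boretikul), so the last vowel is not what conditions the rule; whether the stem ends in a vowel or a consonant is.
"wuli" ends in a vowel. The stems ending in a vowel (dura → duraus, zukdokfo → zukdokfous, zoshe → zosheus) add -us.
So wuli → wulius.

wulius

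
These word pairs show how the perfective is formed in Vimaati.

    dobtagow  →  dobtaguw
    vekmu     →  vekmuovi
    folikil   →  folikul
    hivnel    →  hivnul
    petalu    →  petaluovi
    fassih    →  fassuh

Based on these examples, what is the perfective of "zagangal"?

zagangul

"zagangal" ends in a consonant. The stems ending in a consonant (fassih → fassuh, folikil → folikul, dobtagow → dobtaguw) change the last vowel to 'u'.
The other pattern: stems ending in a vowel add -ovi.
So zagangal → zagangul.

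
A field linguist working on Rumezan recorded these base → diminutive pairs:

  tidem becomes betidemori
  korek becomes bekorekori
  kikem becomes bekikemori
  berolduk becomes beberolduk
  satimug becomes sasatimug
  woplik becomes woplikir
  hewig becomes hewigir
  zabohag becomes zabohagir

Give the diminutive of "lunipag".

korek and berolduk both end in -k yet inflect differently (bekorekori, beberolduk), so the final letter is not what conditions the rule; the last vowel is.
"lunipag" has last vowel 'a'. The one such stem in the data (zabohag → zabohagir) adds -ir, so the same rule applies.
So lunipag → lunipagir.

lunipagir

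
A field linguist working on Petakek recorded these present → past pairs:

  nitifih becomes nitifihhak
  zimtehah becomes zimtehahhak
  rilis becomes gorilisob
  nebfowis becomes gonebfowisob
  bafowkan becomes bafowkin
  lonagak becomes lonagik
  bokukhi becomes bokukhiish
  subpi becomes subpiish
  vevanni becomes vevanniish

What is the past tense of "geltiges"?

gogeltigesob

nitifih and rilis both have last vowel 'i' yet inflect differently (nitifihhak, gorilisob), so the last vowel is not what conditions the rule; the final letter is.
"geltiges" ends in -s. The stems ending in -s (rilis → gorilisob, nebfowis → gonebfowisob) add go- … -ob around the stem.
The other patterns: stems ending in -h double the final consonant and add -ak; stems ending in -k or -n change the last vowel to 'i'; stems ending in -i add -ish.
So geltiges → gogeltigesob.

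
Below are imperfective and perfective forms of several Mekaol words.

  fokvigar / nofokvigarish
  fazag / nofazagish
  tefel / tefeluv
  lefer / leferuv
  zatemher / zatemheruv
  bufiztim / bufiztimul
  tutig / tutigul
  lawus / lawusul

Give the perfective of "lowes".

lowesuv

"lowes" has last vowel 'e'. The stems whose last vowel is 'e' (tefel → tefeluv, lefer → leferuv, zatemher → zatemheruv) add -uv.
So lowes → lowesuv.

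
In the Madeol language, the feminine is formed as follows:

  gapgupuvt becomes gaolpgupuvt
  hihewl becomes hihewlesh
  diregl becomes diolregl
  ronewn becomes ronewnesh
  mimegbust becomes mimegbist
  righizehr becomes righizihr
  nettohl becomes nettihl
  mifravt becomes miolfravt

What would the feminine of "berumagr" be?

hihewl and diregl both end in -l yet inflect differently (hihewlesh, diolregl), so the final letter is not what conditions the rule; the second-to-last letter is.
"berumagr" has second-to-last letter 'g'. The one such stem in the data (diregl → diolregl) inserts -ol- after the first vowel (as do mifravt, gapgupuvt), so the same rule applies.
The other patterns: stems whose second-to-last letter is 'w' add -esh; stems whose second-to-last letter is 'h' or 's' change the last vowel to 'i'.
So berumagr → beolrumagr.

beolrumagr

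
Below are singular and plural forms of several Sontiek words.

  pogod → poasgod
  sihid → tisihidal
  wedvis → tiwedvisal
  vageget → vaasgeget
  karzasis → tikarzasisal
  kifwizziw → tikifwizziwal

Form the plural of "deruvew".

sihid and pogod both end in -d yet inflect differently (tisihidal, poasgod), so the final letter is not what conditions the rule; the last vowel is.
"deruvew" has last vowel 'e'. The one such stem in the data (vageget → vaasgeget) inserts -as- after the first vowel (as does pogod), so the same rule applies.
The other pattern: stems whose last vowel is 'i' add ti- … -al around the stem.
So deruvew → deasruvew.

deasruvew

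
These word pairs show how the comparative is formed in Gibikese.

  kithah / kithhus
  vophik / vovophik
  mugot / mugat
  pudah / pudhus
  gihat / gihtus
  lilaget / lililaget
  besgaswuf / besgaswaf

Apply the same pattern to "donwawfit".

lilaget and gihat both end in -t yet inflect differently (lililaget, gihtus), so the final letter is not what conditions the rule; the last vowel is.
"donwawfit" has last vowel 'i'. The one such stem in the data (vophik → vovophik) repeats the first consonant+vowel as a prefix (as does lilaget), so the same rule applies.
The other patterns: stems whose last vowel is 'a' delete the last vowel and add -us; stems whose last vowel is 'o' or 'u' change the last vowel to 'a'.
So donwawfit → dodonwawfit.

dodonwawfit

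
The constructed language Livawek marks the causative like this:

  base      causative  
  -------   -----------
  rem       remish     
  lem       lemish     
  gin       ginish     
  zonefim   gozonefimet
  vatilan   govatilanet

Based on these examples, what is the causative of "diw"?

diwish

rem and zonefim both end in -m yet inflect differently (remish, gozonefimet), so the final letter is not what conditions the rule; the number of vowels is.
"diw" has 1 vowel. The stems with 1 vowel (rem → remish, lem → lemish, gin → ginish) add -ish.
So diw → diwish.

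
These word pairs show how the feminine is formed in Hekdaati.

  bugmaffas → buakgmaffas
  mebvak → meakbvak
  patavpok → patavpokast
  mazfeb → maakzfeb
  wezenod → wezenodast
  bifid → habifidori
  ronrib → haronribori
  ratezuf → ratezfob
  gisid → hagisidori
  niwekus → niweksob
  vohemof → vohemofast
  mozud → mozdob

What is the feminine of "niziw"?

haniziwori

bifid and wezenod both end in -d yet inflect differently (habifidori, wezenodast), so the final letter is not what conditions the rule; the last vowel is.
"niziw" has last vowel 'i'. The stems whose last vowel is 'i' (bifid → habifidori, ronrib → haronribori, gisid → hagisidori) add ha- … -ori around the stem.
So niziw → haniziwori.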